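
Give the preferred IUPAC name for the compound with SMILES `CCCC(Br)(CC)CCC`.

4-bromo-4-ethylheptane

The longest continuous carbon chain has 7 atoms, so the parent hydride is heptane.
The molecule is symmetric, so either numbering direction gives the same locants.
That gives a bromo group at C-4; an ethyl group at C-4.
Prefixes are listed alphabetically: bromo, ethyl.
Putting it together: 4-bromo-4-ethylheptane.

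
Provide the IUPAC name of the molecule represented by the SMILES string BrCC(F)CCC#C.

6-bromo-5-fluorohex-1-yne

Counting along the main chain through the multiple bond gives 6 carbons: the parent is hexane.
There is one C≡C triple bond, indicated by the ending -yne.
The numbering direction is chosen so that numbering from this end puts the triple bond at C-1 rather than C-5.
That gives the triple bond between C-1 and C-2; a bromo group at C-6; a fluoro group at C-5.
Prefixes are listed alphabetically: bromo, fluoro.
Assembling the pieces gives 6-bromo-5-fluorohex-1-yne.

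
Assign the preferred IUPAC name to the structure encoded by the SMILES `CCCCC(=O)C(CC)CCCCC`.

The longest chain bearing the carbonyl is 11 carbons long (undecane).
A ketone (C=O on an internal carbon) is the principal characteristic group, giving the suffix -one.
The numbering direction is chosen so that numbering from this end puts the carbonyl group at C-5 rather than C-7.
That gives the carbonyl at C-5; an ethyl group at C-6.
The name is 6-ethylundecan-5-one.

6-ethylundecan-5-one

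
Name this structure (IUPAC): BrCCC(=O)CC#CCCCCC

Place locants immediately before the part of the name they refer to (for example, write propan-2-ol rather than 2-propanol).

1-bromoundec-5-yn-3-one

Counting along the main chain through the carbonyl and the multiple bond gives 11 carbons: the parent is undecane.
The principal characteristic group is a ketone (C=O on an internal carbon), named with the suffix -one.
There is one C≡C triple bond, indicated by the ending -yne.
Choose the numbering such that numbering from this end puts the carbonyl group at C-3 rather than C-9.
With this numbering: the carbonyl at C-3; the triple bond between C-5 and C-6; a bromo group at C-1.
Putting it together: 1-bromoundec-5-yn-3-one.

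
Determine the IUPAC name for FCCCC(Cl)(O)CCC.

The longest chain bearing the –OH group is 7 carbons long (heptane).
The principal characteristic group is an alcohol (–OH), named with the suffix -ol.
The numbering direction is chosen so that the substituent locant set {1,4} is lower than {4,7} at the first point of difference.
With this numbering: the hydroxyl at C-4; a chloro group at C-4; a fluoro group at C-1.
Substituent prefixes are cited in alphabetical order (multiplying prefixes like di-/tri- are ignored for ordering).
Putting it together: 4-chloro-1-fluoroheptan-4-ol.

4-chloro-1-fluoroheptan-4-ol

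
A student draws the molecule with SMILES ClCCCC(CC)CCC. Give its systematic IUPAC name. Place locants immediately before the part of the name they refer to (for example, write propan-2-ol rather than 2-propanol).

1-chloro-4-ethylheptane

The parent chain contains 7 carbons (heptane).
Number the chain so that the substituent locant set {1,4} is lower than {4,7} at the first point of difference.
This places a chloro group at C-1; an ethyl group at C-4.
Prefixes are listed alphabetically: chloro, ethyl.
Assembling the pieces gives 1-chloro-4-ethylheptane.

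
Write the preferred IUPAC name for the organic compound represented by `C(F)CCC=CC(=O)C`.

Counting along the main chain through the carbonyl and the multiple bond gives 7 carbons: the parent is heptane.
The principal characteristic group is a ketone (C=O on an internal carbon), named with the suffix -one.
A C=C double bond in the chain gives the infix -ene-.
Number the chain so that numbering from this end puts the carbonyl group at C-2 rather than C-6.
That gives the carbonyl at C-2; the double bond between C-3 and C-4; a fluoro group at C-7.
The name is 7-fluorohept-3-en-2-one.

7-fluorohept-3-en-2-one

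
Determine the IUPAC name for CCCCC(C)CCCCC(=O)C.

The longest chain bearing the carbonyl is 11 carbons long (undecane).
The highest-priority functional group is a ketone (C=O on an internal carbon), so the name ends in -one.
Choose the numbering such that numbering from this end puts the carbonyl group at C-2 rather than C-10.
This places the carbonyl at C-2; a methyl group at C-7.
The name is 7-methylundecan-2-one.

7-methylundecan-2-one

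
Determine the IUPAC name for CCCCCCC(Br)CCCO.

The longest carbon chain that includes the –OH group has 10 carbons, so the parent hydride is decane.
The principal characteristic group is an alcohol (–OH), named with the suffix -ol.
Choose the numbering such that numbering from this end puts the hydroxyl group at C-1 rather than C-10.
This places the hydroxyl at C-1; a bromo group at C-4.
The name is 4-bromodecan-1-ol.

4-bromodecan-1-ol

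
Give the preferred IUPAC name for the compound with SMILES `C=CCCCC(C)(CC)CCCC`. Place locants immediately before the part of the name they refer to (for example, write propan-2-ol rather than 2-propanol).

Counting along the main chain through the multiple bond gives 10 carbons: the parent is decane.
A C=C double bond in the chain gives the infix -ene-.
Number the chain so that numbering from this end puts the double bond at C-1 rather than C-9.
With this numbering: the double bond between C-1 and C-2; an ethyl group at C-6; a methyl group at C-6.
Substituent prefixes are cited in alphabetical order (multiplying prefixes like di-/tri- are ignored for ordering).
Assembling the pieces gives 6-ethyl-6-methyldec-1-ene.

6-ethyl-6-methyldec-1-ene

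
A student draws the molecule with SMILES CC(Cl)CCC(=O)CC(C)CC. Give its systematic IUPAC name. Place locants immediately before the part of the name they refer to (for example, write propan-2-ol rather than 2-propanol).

2-chloro-7-methylnonan-5-one

Counting along the main chain through the carbonyl gives 9 carbons: the parent is nonane.
The highest-priority functional group is a ketone (C=O on an internal carbon), so the name ends in -one.
Number the chain so that the substituent locant set {2,7} is lower than {3,8} at the first point of difference.
That gives the carbonyl at C-5; a chloro group at C-2; a methyl group at C-7.
Substituent prefixes are cited in alphabetical order (multiplying prefixes like di-/tri- are ignored for ordering).
Putting it together: 2-chloro-7-methylnonan-5-one.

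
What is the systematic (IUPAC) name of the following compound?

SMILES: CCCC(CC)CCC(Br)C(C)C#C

The longest carbon chain that includes the multiple bond has 10 carbons, so the parent hydride is decane.
There is one C≡C triple bond, indicated by the ending -yne.
Number the chain so that numbering from this end puts the triple bond at C-1 rather than C-9.
That gives the triple bond between C-1 and C-2; a bromo group at C-4; an ethyl group at C-7; a methyl group at C-3.
Substituent prefixes are cited in alphabetical order (multiplying prefixes like di-/tri- are ignored for ordering).
Putting it together: 4-bromo-7-ethyl-3-methyldec-1-yne.

4-bromo-7-ethyl-3-methyldec-1-yne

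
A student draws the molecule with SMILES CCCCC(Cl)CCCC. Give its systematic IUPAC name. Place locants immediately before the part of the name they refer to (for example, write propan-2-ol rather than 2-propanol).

5-chlorononane

The longest continuous carbon chain has 9 atoms, so the parent hydride is nonane.
The molecule is symmetric, so either numbering direction gives the same locants.
This places a chloro group at C-5.
Putting it together: 5-chlorononane.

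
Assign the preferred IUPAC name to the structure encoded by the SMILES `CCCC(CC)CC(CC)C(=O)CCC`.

5,7-diethyldecan-4-one

The longest carbon chain that includes the carbonyl has 10 carbons, so the parent hydride is decane.
A ketone (C=O on an internal carbon) is the principal characteristic group, giving the suffix -one.
Choose the numbering such that numbering from this end puts the carbonyl group at C-4 rather than C-7.
This places the carbonyl at C-4; ethyl groups at C-5 and C-7.
Assembling the pieces gives 5,7-diethyldecan-4-one.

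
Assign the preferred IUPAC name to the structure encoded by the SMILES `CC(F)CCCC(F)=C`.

Counting along the main chain through the multiple bond gives 7 carbons: the parent is heptane.
There is one C=C double bond, indicated by the ending -ene.
The numbering direction is chosen so that numbering from this end puts the double bond at C-1 rather than C-6.
With this numbering: the double bond between C-1 and C-2; fluoro groups at C-2 and C-6.
Putting it together: 2,6-difluorohept-1-ene.

2,6-difluorohept-1-ene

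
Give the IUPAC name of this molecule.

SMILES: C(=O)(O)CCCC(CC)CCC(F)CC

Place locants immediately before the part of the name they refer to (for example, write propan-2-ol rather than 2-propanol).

Counting along the main chain through the –COOH group gives 10 carbons: the parent is decane.
The highest-priority functional group is a carboxylic acid (terminal –COOH), so the name ends in -oic acid.
Choose the numbering such that the carboxylic acid carbon is C-1 by definition.
That gives an ethyl group at C-5; a fluoro group at C-8.
Substituent prefixes are cited in alphabetical order (multiplying prefixes like di-/tri- are ignored for ordering).
Assembling the pieces gives 5-ethyl-8-fluorodecanoic acid.

5-ethyl-8-fluorodecanoic acid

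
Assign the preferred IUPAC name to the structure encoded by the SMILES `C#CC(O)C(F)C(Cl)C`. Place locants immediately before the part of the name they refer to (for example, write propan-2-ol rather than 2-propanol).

The longest chain bearing the –OH group and the multiple bond is 6 carbons long (hexane).
The highest-priority functional group is an alcohol (–OH), so the name ends in -ol.
There is one C≡C triple bond, indicated by the ending -yne.
The numbering direction is chosen so that numbering from this end puts the hydroxyl group at C-3 rather than C-4.
That gives the hydroxyl at C-3; the triple bond between C-1 and C-2; a chloro group at C-5; a fluoro group at C-4.
The substituents are ordered alphabetically, ignoring any di-/tri- multipliers.
Assembling the pieces gives 5-chloro-4-fluorohex-1-yn-3-ol.

5-chloro-4-fluorohex-1-yn-3-ol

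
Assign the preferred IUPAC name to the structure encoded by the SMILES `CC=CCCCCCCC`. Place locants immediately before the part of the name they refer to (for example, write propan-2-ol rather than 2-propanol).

Counting along the main chain through the multiple bond gives 10 carbons: the parent is decane.
There is one C=C double bond, indicated by the ending -ene.
The numbering direction is chosen so that numbering from this end puts the double bond at C-2 rather than C-8.
This places the double bond between C-2 and C-3.
Putting it together: dec-2-ene.

dec-2-ene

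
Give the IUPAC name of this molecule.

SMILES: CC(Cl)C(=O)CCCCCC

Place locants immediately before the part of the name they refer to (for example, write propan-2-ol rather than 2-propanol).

2-chlorononan-3-one

The longest carbon chain that includes the carbonyl has 9 carbons, so the parent hydride is nonane.
A ketone (C=O on an internal carbon) is the principal characteristic group, giving the suffix -one.
Number the chain so that numbering from this end puts the carbonyl group at C-3 rather than C-7.
That gives the carbonyl at C-3; a chloro group at C-2.
The name is 2-chlorononan-3-one.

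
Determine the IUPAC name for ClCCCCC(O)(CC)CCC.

The longest chain bearing the –OH group is 8 carbons long (octane).
The highest-priority functional group is an alcohol (–OH), so the name ends in -ol.
Number the chain so that numbering from this end puts the hydroxyl group at C-4 rather than C-5.
With this numbering: the hydroxyl at C-4; a chloro group at C-8; an ethyl group at C-4.
Substituent prefixes are cited in alphabetical order (multiplying prefixes like di-/tri- are ignored for ordering).
Assembling the pieces gives 8-chloro-4-ethyloctan-4-ol.

8-chloro-4-ethyloctan-4-ol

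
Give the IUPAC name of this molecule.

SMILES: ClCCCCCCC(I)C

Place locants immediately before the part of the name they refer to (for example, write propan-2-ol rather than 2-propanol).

The parent chain contains 8 carbons (octane).
The numbering direction is chosen so that the substituent locant set {1,7} is lower than {2,8} at the first point of difference.
That gives a chloro group at C-1; an iodo group at C-7.
Substituent prefixes are cited in alphabetical order (multiplying prefixes like di-/tri- are ignored for ordering).
Assembling the pieces gives 1-chloro-7-iodooctane.

1-chloro-7-iodooctane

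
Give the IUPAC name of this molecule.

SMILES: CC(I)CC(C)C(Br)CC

The parent chain contains 7 carbons (heptane).
Number the chain so that the substituent locant set {2,4,5} is lower than {3,4,6} at the first point of difference.
This places a bromo group at C-5; an iodo group at C-2; a methyl group at C-4.
Prefixes are listed alphabetically: bromo, iodo, methyl.
Assembling the pieces gives 5-bromo-2-iodo-4-methylheptane.

5-bromo-2-iodo-4-methylheptane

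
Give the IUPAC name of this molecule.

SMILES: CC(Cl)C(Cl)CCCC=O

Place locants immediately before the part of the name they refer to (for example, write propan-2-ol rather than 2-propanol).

5,6-dichloroheptanal

The longest chain bearing the –CHO group is 7 carbons long (heptane).
An aldehyde (terminal –CHO) is the principal characteristic group, giving the suffix -al.
The numbering direction is chosen so that the aldehyde carbon is C-1 by definition.
With this numbering: chloro groups at C-5 and C-6.
Assembling the pieces gives 5,6-dichloroheptanal.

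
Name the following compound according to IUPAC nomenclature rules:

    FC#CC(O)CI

4-fluoro-1-iodobut-3-yn-2-ol

Counting along the main chain through the –OH group and the multiple bond gives 4 carbons: the parent is butane.
The principal characteristic group is an alcohol (–OH), named with the suffix -ol.
There is one C≡C triple bond, indicated by the ending -yne.
Number the chain so that numbering from this end puts the hydroxyl group at C-2 rather than C-3.
This places the hydroxyl at C-2; the triple bond between C-3 and C-4; a fluoro group at C-4; an iodo group at C-1.
The substituents are ordered alphabetically, ignoring any di-/tri- multipliers.
The name is 4-fluoro-1-iodobut-3-yn-2-ol.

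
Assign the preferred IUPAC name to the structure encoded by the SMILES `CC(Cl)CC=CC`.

5-chlorohex-2-ene

The longest chain bearing the multiple bond is 6 carbons long (hexane).
There is one C=C double bond, indicated by the ending -ene.
Choose the numbering such that numbering from this end puts the double bond at C-2 rather than C-4.
This places the double bond between C-2 and C-3; a chloro group at C-5.
Assembling the pieces gives 5-chlorohex-2-ene.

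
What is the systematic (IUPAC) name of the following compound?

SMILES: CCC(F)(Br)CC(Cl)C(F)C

5-bromo-3-chloro-2,5-difluoroheptane

The longest carbon chain is 7 atoms: the parent is heptane.
Number the chain so that the substituent locant set {2,3,5,5} is lower than {3,3,5,6} at the first point of difference.
That gives a bromo group at C-5; a chloro group at C-3; fluoro groups at C-2 and C-5.
Prefixes are listed alphabetically: bromo, chloro, fluoro.
Assembling the pieces gives 5-bromo-3-chloro-2,5-difluoroheptane.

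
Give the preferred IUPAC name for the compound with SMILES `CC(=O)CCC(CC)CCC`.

The longest carbon chain that includes the carbonyl has 8 carbons, so the parent hydride is octane.
The principal characteristic group is a ketone (C=O on an internal carbon), named with the suffix -one.
Choose the numbering such that numbering from this end puts the carbonyl group at C-2 rather than C-7.
This places the carbonyl at C-2; an ethyl group at C-5.
Putting it together: 5-ethyloctan-2-one.

5-ethyloctan-2-one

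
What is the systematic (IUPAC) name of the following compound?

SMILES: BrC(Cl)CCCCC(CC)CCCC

The parent chain contains 10 carbons (decane).
The numbering direction is chosen so that the substituent locant set {1,1,6} is lower than {5,10,10} at the first point of difference.
That gives a bromo group at C-1; a chloro group at C-1; an ethyl group at C-6.
Substituent prefixes are cited in alphabetical order (multiplying prefixes like di-/tri- are ignored for ordering).
The name is 1-bromo-1-chloro-6-ethyldecane.

1-bromo-1-chloro-6-ethyldecane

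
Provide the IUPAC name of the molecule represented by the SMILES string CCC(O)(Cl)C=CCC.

The longest carbon chain that includes the –OH group and the multiple bond has 7 carbons, so the parent hydride is heptane.
The principal characteristic group is an alcohol (–OH), named with the suffix -ol.
A C=C double bond in the chain gives the infix -ene-.
The numbering direction is chosen so that numbering from this end puts the hydroxyl group at C-3 rather than C-5.
That gives the hydroxyl at C-3; the double bond between C-4 and C-5; a chloro group at C-3.
Putting it together: 3-chlorohept-4-en-3-ol.

3-chlorohept-4-en-3-ol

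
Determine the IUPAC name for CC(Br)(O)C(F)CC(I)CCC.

The longest carbon chain that includes the –OH group has 8 carbons, so the parent hydride is octane.
The highest-priority functional group is an alcohol (–OH), so the name ends in -ol.
The numbering direction is chosen so that numbering from this end puts the hydroxyl group at C-2 rather than C-7.
With this numbering: the hydroxyl at C-2; a bromo group at C-2; a fluoro group at C-3; an iodo group at C-5.
Substituent prefixes are cited in alphabetical order (multiplying prefixes like di-/tri- are ignored for ordering).
Putting it together: 2-bromo-3-fluoro-5-iodooctan-2-ol.

2-bromo-3-fluoro-5-iodooctan-2-ol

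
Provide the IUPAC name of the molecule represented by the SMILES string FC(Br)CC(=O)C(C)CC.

1-bromo-1-fluoro-4-methylhexan-3-one

The longest carbon chain that includes the carbonyl has 6 carbons, so the parent hydride is hexane.
A ketone (C=O on an internal carbon) is the principal characteristic group, giving the suffix -one.
Number the chain so that numbering from this end puts the carbonyl group at C-3 rather than C-4.
This places the carbonyl at C-3; a bromo group at C-1; a fluoro group at C-1; a methyl group at C-4.
The substituents are ordered alphabetically, ignoring any di-/tri- multipliers.
Assembling the pieces gives 1-bromo-1-fluoro-4-methylhexan-3-one.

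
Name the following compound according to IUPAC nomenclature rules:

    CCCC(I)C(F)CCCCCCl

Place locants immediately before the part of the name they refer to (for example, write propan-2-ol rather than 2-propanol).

The longest carbon chain is 10 atoms: the parent is decane.
Choose the numbering such that the substituent locant set {1,6,7} is lower than {4,5,10} at the first point of difference.
With this numbering: a chloro group at C-1; a fluoro group at C-6; an iodo group at C-7.
Substituent prefixes are cited in alphabetical order (multiplying prefixes like di-/tri- are ignored for ordering).
Assembling the pieces gives 1-chloro-6-fluoro-7-iododecane.

1-chloro-6-fluoro-7-iododecane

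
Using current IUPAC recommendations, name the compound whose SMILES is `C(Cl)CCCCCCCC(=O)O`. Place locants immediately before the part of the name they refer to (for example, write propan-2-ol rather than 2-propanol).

9-chlorononanoic acid

The longest carbon chain that includes the –COOH group has 9 carbons, so the parent hydride is nonane.
A carboxylic acid (terminal –COOH) is the principal characteristic group, giving the suffix -oic acid.
Choose the numbering such that the carboxylic acid carbon is C-1 by definition.
This places a chloro group at C-9.
Putting it together: 9-chlorononanoic acid.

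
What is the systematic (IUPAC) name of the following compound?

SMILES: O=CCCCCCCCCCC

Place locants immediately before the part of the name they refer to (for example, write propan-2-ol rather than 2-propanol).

undecanal

The longest chain bearing the –CHO group is 11 carbons long (undecane).
The highest-priority functional group is an aldehyde (terminal –CHO), so the name ends in -al.
Choose the numbering such that the aldehyde carbon is C-1 by definition.
Assembling the pieces gives undecanal.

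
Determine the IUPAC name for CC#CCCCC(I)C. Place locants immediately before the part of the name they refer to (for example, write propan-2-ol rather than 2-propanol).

7-iodooct-2-yne

The longest carbon chain that includes the multiple bond has 8 carbons, so the parent hydride is octane.
There is one C≡C triple bond, indicated by the ending -yne.
Number the chain so that numbering from this end puts the triple bond at C-2 rather than C-6.
With this numbering: the triple bond between C-2 and C-3; an iodo group at C-7.
Putting it together: 7-iodooct-2-yne.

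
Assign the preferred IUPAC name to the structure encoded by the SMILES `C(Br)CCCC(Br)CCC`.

The parent chain contains 8 carbons (octane).
Choose the numbering such that the substituent locant set {1,5} is lower than {4,8} at the first point of difference.
This places bromo groups at C-1 and C-5.
The name is 1,5-dibromooctane.

1,5-dibromooctane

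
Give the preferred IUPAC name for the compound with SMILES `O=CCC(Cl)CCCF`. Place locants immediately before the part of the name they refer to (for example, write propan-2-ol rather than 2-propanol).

3-chloro-6-fluorohexanal

The longest chain bearing the –CHO group is 6 carbons long (hexane).
The highest-priority functional group is an aldehyde (terminal –CHO), so the name ends in -al.
The numbering direction is chosen so that the aldehyde carbon is C-1 by definition.
This places a chloro group at C-3; a fluoro group at C-6.
Substituent prefixes are cited in alphabetical order (multiplying prefixes like di-/tri- are ignored for ordering).
Putting it together: 3-chloro-6-fluorohexanal.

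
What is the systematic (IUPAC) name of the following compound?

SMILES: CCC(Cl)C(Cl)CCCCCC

3,4-dichlorodecane

The longest carbon chain is 10 atoms: the parent is decane.
Choose the numbering such that the substituent locant set {3,4} is lower than {7,8} at the first point of difference.
That gives chloro groups at C-3 and C-4.
Assembling the pieces gives 3,4-dichlorodecane.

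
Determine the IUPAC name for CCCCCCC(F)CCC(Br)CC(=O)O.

The longest carbon chain that includes the –COOH group has 12 carbons, so the parent hydride is dodecane.
The principal characteristic group is a carboxylic acid (terminal –COOH), named with the suffix -oic acid.
The numbering direction is chosen so that the carboxylic acid carbon is C-1 by definition.
That gives a bromo group at C-3; a fluoro group at C-6.
Substituent prefixes are cited in alphabetical order (multiplying prefixes like di-/tri- are ignored for ordering).
Assembling the pieces gives 3-bromo-6-fluorododecanoic acid.

3-bromo-6-fluorododecanoic acid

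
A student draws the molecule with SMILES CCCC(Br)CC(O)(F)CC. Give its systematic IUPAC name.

The longest carbon chain that includes the –OH group has 8 carbons, so the parent hydride is octane.
The highest-priority functional group is an alcohol (–OH), so the name ends in -ol.
Number the chain so that numbering from this end puts the hydroxyl group at C-3 rather than C-6.
This places the hydroxyl at C-3; a bromo group at C-5; a fluoro group at C-3.
Substituent prefixes are cited in alphabetical order (multiplying prefixes like di-/tri- are ignored for ordering).
Assembling the pieces gives 5-bromo-3-fluorooctan-3-ol.

5-bromo-3-fluorooctan-3-ol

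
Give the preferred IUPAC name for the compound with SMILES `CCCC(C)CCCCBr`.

The parent chain contains 8 carbons (octane).
The numbering direction is chosen so that the substituent locant set {1,5} is lower than {4,8} at the first point of difference.
That gives a bromo group at C-1; a methyl group at C-5.
The substituents are ordered alphabetically, ignoring any di-/tri- multipliers.
The name is 1-bromo-5-methyloctane.

1-bromo-5-methyloctane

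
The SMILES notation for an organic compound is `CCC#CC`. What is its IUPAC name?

pent-2-yne

The longest carbon chain that includes the multiple bond has 5 carbons, so the parent hydride is pentane.
The chain contains a C≡C triple bond, so the unsaturation ending is -yne.
Choose the numbering such that numbering from this end puts the triple bond at C-2 rather than C-3.
That gives the triple bond between C-2 and C-3.
Putting it together: pent-2-yne.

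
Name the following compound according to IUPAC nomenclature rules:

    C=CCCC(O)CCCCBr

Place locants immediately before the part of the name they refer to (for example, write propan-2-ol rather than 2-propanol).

Counting along the main chain through the –OH group and the multiple bond gives 9 carbons: the parent is nonane.
The principal characteristic group is an alcohol (–OH), named with the suffix -ol.
A C=C double bond in the chain gives the infix -ene-.
Number the chain so that numbering from this end puts the double bond at C-1 rather than C-8.
This places the hydroxyl at C-5; the double bond between C-1 and C-2; a bromo group at C-9.
Putting it together: 9-bromonon-1-en-5-ol.

9-bromonon-1-en-5-ol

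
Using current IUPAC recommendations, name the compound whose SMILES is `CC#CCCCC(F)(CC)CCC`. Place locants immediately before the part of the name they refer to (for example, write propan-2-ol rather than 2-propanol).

The longest carbon chain that includes the multiple bond has 10 carbons, so the parent hydride is decane.
A C≡C triple bond in the chain gives the infix -yne-.
Choose the numbering such that numbering from this end puts the triple bond at C-2 rather than C-8.
That gives the triple bond between C-2 and C-3; an ethyl group at C-7; a fluoro group at C-7.
The substituents are ordered alphabetically, ignoring any di-/tri- multipliers.
Assembling the pieces gives 7-ethyl-7-fluorodec-2-yne.

7-ethyl-7-fluorodec-2-yne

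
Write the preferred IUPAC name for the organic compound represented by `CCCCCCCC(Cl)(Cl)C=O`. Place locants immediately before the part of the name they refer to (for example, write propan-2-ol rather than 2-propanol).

The longest chain bearing the –CHO group is 9 carbons long (nonane).
An aldehyde (terminal –CHO) is the principal characteristic group, giving the suffix -al.
Number the chain so that the aldehyde carbon is C-1 by definition.
That gives two chloro groups at C-2.
Putting it together: 2,2-dichlorononanal.

2,2-dichlorononanal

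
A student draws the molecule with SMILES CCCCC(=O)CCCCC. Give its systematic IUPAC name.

decan-5-one

The longest chain bearing the carbonyl is 10 carbons long (decane).
The principal characteristic group is a ketone (C=O on an internal carbon), named with the suffix -one.
The numbering direction is chosen so that numbering from this end puts the carbonyl group at C-5 rather than C-6.
With this numbering: the carbonyl at C-5.
The name is decan-5-one.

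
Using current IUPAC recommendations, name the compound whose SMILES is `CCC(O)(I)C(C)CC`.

3-iodo-4-methylhexan-3-ol

The longest carbon chain that includes the –OH group has 6 carbons, so the parent hydride is hexane.
An alcohol (–OH) is the principal characteristic group, giving the suffix -ol.
Choose the numbering such that numbering from this end puts the hydroxyl group at C-3 rather than C-4.
With this numbering: the hydroxyl at C-3; an iodo group at C-3; a methyl group at C-4.
Prefixes are listed alphabetically: iodo, methyl.
The name is 3-iodo-4-methylhexan-3-ol.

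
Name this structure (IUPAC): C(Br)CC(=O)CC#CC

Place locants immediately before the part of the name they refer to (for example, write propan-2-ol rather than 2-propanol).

1-bromohept-5-yn-3-one

The longest chain bearing the carbonyl and the multiple bond is 7 carbons long (heptane).
The principal characteristic group is a ketone (C=O on an internal carbon), named with the suffix -one.
A C≡C triple bond in the chain gives the infix -yne-.
Choose the numbering such that numbering from this end puts the carbonyl group at C-3 rather than C-5.
With this numbering: the carbonyl at C-3; the triple bond between C-5 and C-6; a bromo group at C-1.
Putting it together: 1-bromohept-5-yn-3-one.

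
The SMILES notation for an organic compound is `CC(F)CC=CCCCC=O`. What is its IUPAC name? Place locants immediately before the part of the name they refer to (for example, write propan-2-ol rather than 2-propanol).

The longest chain bearing the –CHO group and the multiple bond is 9 carbons long (nonane).
The principal characteristic group is an aldehyde (terminal –CHO), named with the suffix -al.
There is one C=C double bond, indicated by the ending -ene.
Choose the numbering such that the aldehyde carbon is C-1 by definition.
That gives the double bond between C-5 and C-6; a fluoro group at C-8.
The name is 8-fluoronon-5-enal.

8-fluoronon-5-enal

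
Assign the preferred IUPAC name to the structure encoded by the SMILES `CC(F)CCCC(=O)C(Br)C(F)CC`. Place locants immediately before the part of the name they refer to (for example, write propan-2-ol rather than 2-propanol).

Counting along the main chain through the carbonyl gives 10 carbons: the parent is decane.
The highest-priority functional group is a ketone (C=O on an internal carbon), so the name ends in -one.
Choose the numbering such that numbering from this end puts the carbonyl group at C-5 rather than C-6.
With this numbering: the carbonyl at C-5; a bromo group at C-4; fluoro groups at C-3 and C-9.
The substituents are ordered alphabetically, ignoring any di-/tri- multipliers.
Assembling the pieces gives 4-bromo-3,9-difluorodecan-5-one.

4-bromo-3,9-difluorodecan-5-one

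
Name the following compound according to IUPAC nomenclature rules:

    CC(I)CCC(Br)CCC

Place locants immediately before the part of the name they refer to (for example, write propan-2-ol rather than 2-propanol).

5-bromo-2-iodooctane

The longest continuous carbon chain has 8 atoms, so the parent hydride is octane.
Number the chain so that the substituent locant set {2,5} is lower than {4,7} at the first point of difference.
This places a bromo group at C-5; an iodo group at C-2.
Substituent prefixes are cited in alphabetical order (multiplying prefixes like di-/tri- are ignored for ordering).
The name is 5-bromo-2-iodooctane.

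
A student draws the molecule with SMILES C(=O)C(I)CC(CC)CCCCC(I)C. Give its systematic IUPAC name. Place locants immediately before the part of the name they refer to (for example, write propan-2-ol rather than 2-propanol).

The longest carbon chain that includes the –CHO group has 10 carbons, so the parent hydride is decane.
The principal characteristic group is an aldehyde (terminal –CHO), named with the suffix -al.
Choose the numbering such that the aldehyde carbon is C-1 by definition.
With this numbering: an ethyl group at C-4; iodo groups at C-2 and C-9.
Substituent prefixes are cited in alphabetical order (multiplying prefixes like di-/tri- are ignored for ordering).
The name is 4-ethyl-2,9-diiododecanal.

4-ethyl-2,9-diiododecanal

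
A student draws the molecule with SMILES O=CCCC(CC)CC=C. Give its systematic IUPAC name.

4-ethylhept-6-enal

The longest carbon chain that includes the –CHO group and the multiple bond has 7 carbons, so the parent hydride is heptane.
The highest-priority functional group is an aldehyde (terminal –CHO), so the name ends in -al.
There is one C=C double bond, indicated by the ending -ene.
Number the chain so that the aldehyde carbon is C-1 by definition.
This places the double bond between C-6 and C-7; an ethyl group at C-4.
Putting it together: 4-ethylhept-6-enal.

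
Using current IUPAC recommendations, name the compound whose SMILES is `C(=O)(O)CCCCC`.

The longest chain bearing the –COOH group is 6 carbons long (hexane).
The principal characteristic group is a carboxylic acid (terminal –COOH), named with the suffix -oic acid.
Number the chain so that the carboxylic acid carbon is C-1 by definition.
Putting it together: hexanoic acid.

hexanoic acid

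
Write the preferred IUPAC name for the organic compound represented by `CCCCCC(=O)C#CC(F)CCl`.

1-chloro-2-fluorodec-3-yn-5-one

The longest chain bearing the carbonyl and the multiple bond is 10 carbons long (decane).
The highest-priority functional group is a ketone (C=O on an internal carbon), so the name ends in -one.
The chain contains a C≡C triple bond, so the unsaturation ending is -yne.
Number the chain so that numbering from this end puts the carbonyl group at C-5 rather than C-6.
This places the carbonyl at C-5; the triple bond between C-3 and C-4; a chloro group at C-1; a fluoro group at C-2.
The substituents are ordered alphabetically, ignoring any di-/tri- multipliers.
Putting it together: 1-chloro-2-fluorodec-3-yn-5-one.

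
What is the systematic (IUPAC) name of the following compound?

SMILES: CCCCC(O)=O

Counting along the main chain through the –COOH group gives 5 carbons: the parent is pentane.
A carboxylic acid (terminal –COOH) is the principal characteristic group, giving the suffix -oic acid.
The numbering direction is chosen so that the carboxylic acid carbon is C-1 by definition.
Assembling the pieces gives pentanoic acid.

pentanoic acid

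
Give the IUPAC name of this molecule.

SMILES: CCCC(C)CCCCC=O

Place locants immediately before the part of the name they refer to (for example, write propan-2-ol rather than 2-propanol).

Counting along the main chain through the –CHO group gives 9 carbons: the parent is nonane.
An aldehyde (terminal –CHO) is the principal characteristic group, giving the suffix -al.
The numbering direction is chosen so that the aldehyde carbon is C-1 by definition.
This places a methyl group at C-6.
The name is 6-methylnonanal.

6-methylnonanal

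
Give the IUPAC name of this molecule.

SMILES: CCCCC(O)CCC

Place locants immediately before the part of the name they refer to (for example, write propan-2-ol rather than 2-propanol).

Counting along the main chain through the –OH group gives 8 carbons: the parent is octane.
An alcohol (–OH) is the principal characteristic group, giving the suffix -ol.
Number the chain so that numbering from this end puts the hydroxyl group at C-4 rather than C-5.
With this numbering: the hydroxyl at C-4.
The name is octan-4-ol.

octan-4-ol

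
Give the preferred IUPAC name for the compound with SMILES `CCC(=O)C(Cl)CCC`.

4-chloroheptan-3-one

The longest chain bearing the carbonyl is 7 carbons long (heptane).
The principal characteristic group is a ketone (C=O on an internal carbon), named with the suffix -one.
Number the chain so that numbering from this end puts the carbonyl group at C-3 rather than C-5.
This places the carbonyl at C-3; a chloro group at C-4.
The name is 4-chloroheptan-3-one.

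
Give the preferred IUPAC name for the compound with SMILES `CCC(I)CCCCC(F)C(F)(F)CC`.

3,3,4-trifluoro-9-iodoundecane

The longest carbon chain is 11 atoms: the parent is undecane.
The numbering direction is chosen so that the substituent locant set {3,3,4,9} is lower than {3,8,9,9} at the first point of difference.
With this numbering: fluoro groups at C-3 (×2) and C-4; an iodo group at C-9.
Prefixes are listed alphabetically: fluoro, iodo.
Assembling the pieces gives 3,3,4-trifluoro-9-iodoundecane.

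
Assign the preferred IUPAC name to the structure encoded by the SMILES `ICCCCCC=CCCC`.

Counting along the main chain through the multiple bond gives 10 carbons: the parent is decane.
A C=C double bond in the chain gives the infix -ene-.
Choose the numbering such that numbering from this end puts the double bond at C-4 rather than C-6.
With this numbering: the double bond between C-4 and C-5; an iodo group at C-10.
The name is 10-iododec-4-ene.

10-iododec-4-ene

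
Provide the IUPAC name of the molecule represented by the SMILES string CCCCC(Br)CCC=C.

5-bromonon-1-ene

The longest chain bearing the multiple bond is 9 carbons long (nonane).
There is one C=C double bond, indicated by the ending -ene.
Number the chain so that numbering from this end puts the double bond at C-1 rather than C-8.
With this numbering: the double bond between C-1 and C-2; a bromo group at C-5.
Putting it together: 5-bromonon-1-ene.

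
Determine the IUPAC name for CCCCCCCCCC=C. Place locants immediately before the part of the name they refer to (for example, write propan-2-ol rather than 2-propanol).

Counting along the main chain through the multiple bond gives 11 carbons: the parent is undecane.
The chain contains a C=C double bond, so the unsaturation ending is -ene.
The numbering direction is chosen so that numbering from this end puts the double bond at C-1 rather than C-10.
This places the double bond between C-1 and C-2.
Assembling the pieces gives undec-1-ene.

undec-1-ene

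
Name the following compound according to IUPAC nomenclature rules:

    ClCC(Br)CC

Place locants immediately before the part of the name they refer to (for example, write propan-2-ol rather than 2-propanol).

The longest carbon chain is 4 atoms: the parent is butane.
Number the chain so that the substituent locant set {1,2} is lower than {3,4} at the first point of difference.
This places a bromo group at C-2; a chloro group at C-1.
Substituent prefixes are cited in alphabetical order (multiplying prefixes like di-/tri- are ignored for ordering).
Assembling the pieces gives 2-bromo-1-chlorobutane.

2-bromo-1-chlorobutane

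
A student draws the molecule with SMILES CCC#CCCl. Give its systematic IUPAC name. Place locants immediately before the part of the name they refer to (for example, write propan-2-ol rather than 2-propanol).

The longest carbon chain that includes the multiple bond has 5 carbons, so the parent hydride is pentane.
The chain contains a C≡C triple bond, so the unsaturation ending is -yne.
Number the chain so that numbering from this end puts the triple bond at C-2 rather than C-3.
With this numbering: the triple bond between C-2 and C-3; a chloro group at C-1.
The name is 1-chloropent-2-yne.

1-chloropent-2-yne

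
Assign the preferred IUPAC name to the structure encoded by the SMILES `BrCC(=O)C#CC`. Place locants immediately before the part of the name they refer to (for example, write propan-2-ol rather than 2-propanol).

The longest carbon chain that includes the carbonyl and the multiple bond has 5 carbons, so the parent hydride is pentane.
The principal characteristic group is a ketone (C=O on an internal carbon), named with the suffix -one.
A C≡C triple bond in the chain gives the infix -yne-.
Choose the numbering such that numbering from this end puts the carbonyl group at C-2 rather than C-4.
That gives the carbonyl at C-2; the triple bond between C-3 and C-4; a bromo group at C-1.
Assembling the pieces gives 1-bromopent-3-yn-2-one.

1-bromopent-3-yn-2-one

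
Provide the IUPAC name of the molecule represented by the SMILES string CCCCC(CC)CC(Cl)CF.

2-chloro-4-ethyl-1-fluorooctane

The parent chain contains 8 carbons (octane).
The numbering direction is chosen so that the substituent locant set {1,2,4} is lower than {5,7,8} at the first point of difference.
This places a chloro group at C-2; an ethyl group at C-4; a fluoro group at C-1.
Substituent prefixes are cited in alphabetical order (multiplying prefixes like di-/tri- are ignored for ordering).
The name is 2-chloro-4-ethyl-1-fluorooctane.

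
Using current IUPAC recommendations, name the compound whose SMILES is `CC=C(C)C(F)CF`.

4,5-difluoro-3-methylpent-2-ene

Counting along the main chain through the multiple bond gives 5 carbons: the parent is pentane.
A C=C double bond in the chain gives the infix -ene-.
Choose the numbering such that numbering from this end puts the double bond at C-2 rather than C-3.
With this numbering: the double bond between C-2 and C-3; fluoro groups at C-4 and C-5; a methyl group at C-3.
The substituents are ordered alphabetically, ignoring any di-/tri- multipliers.
Putting it together: 4,5-difluoro-3-methylpent-2-ene.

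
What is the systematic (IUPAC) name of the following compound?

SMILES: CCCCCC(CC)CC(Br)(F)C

2-bromo-4-ethyl-2-fluorononane

The parent chain contains 9 carbons (nonane).
Choose the numbering such that the substituent locant set {2,2,4} is lower than {6,8,8} at the first point of difference.
That gives a bromo group at C-2; an ethyl group at C-4; a fluoro group at C-2.
Substituent prefixes are cited in alphabetical order (multiplying prefixes like di-/tri- are ignored for ordering).
The name is 2-bromo-4-ethyl-2-fluorononane.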